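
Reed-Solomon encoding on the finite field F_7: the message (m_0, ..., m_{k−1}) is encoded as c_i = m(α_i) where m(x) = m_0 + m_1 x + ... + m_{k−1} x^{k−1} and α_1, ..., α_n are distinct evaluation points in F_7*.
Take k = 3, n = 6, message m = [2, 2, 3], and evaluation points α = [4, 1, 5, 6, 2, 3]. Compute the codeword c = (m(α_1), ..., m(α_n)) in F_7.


c = [2, 0, 3, 3, 4, 0]

Message polynomial: m(x) = 2 + 2·x + 3·x^2 (mod 7).
For each evaluation point α_i, compute m(α_i) mod 7:
  α_1 = 4: Horner steps 3 → 0 → 2, so m(4) = 2.
  α_2 = 1: Horner steps 3 → 5 → 0, so m(1) = 0.
  α_3 = 5: Horner steps 3 → 3 → 3, so m(5) = 3.
  α_4 = 6: Horner steps 3 → 6 → 3, so m(6) = 3.
  α_5 = 2: Horner steps 3 → 1 → 4, so m(2) = 4.
  α_6 = 3: Horner steps 3 → 4 → 0, so m(3) = 0.
Codeword c = [2, 0, 3, 3, 4, 0] ∈ F_7^6.


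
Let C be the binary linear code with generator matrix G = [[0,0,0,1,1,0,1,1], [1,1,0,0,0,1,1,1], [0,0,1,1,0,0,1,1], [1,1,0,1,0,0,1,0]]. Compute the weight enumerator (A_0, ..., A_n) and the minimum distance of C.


Weight distribution: A_0 = 1, A_2 = 1, A_3 = 3, A_4 = 5, A_5 = 4, A_6 = 1, A_7 = 1. Minimum distance d = 2.

Enumerate all 2^4 = 16 messages m ∈ F_2^4.
For each, compute codeword c = mG in F_2^8, then tally its weight.
  m = 0000 → c = 00000000, weight = 0.
  m = 1000 → c = 00011011, weight = 4.
  m = 0100 → c = 11000111, weight = 5.
  m = 1100 → c = 11011100, weight = 5.
  m = 0010 → c = 00110011, weight = 4.
  m = 1010 → c = 00101000, weight = 2.
  m = 0110 → c = 11110100, weight = 5.
  m = 1110 → c = 11101111, weight = 7.
  m = 0001 → c = 11010010, weight = 4.
  m = 1001 → c = 11001001, weight = 4.
  m = 0101 → c = 00010101, weight = 3.
  m = 1101 → c = 00001110, weight = 3.
  m = 0011 → c = 11100001, weight = 4.
  m = 1011 → c = 11111010, weight = 6.
  m = 0111 → c = 00100110, weight = 3.
  m = 1111 → c = 00111101, weight = 5.
Tally weights:
  weight 0: 1 codewords.
  weight 2: 1 codewords.
  weight 3: 3 codewords.
  weight 4: 5 codewords.
  weight 5: 4 codewords.
  weight 6: 1 codewords.
  weight 7: 1 codewords.
Minimum distance d = smallest w > 0 with A_w > 0 = 2.
Sanity: Σ A_w = 16 = 2^4 = 16 ✓.


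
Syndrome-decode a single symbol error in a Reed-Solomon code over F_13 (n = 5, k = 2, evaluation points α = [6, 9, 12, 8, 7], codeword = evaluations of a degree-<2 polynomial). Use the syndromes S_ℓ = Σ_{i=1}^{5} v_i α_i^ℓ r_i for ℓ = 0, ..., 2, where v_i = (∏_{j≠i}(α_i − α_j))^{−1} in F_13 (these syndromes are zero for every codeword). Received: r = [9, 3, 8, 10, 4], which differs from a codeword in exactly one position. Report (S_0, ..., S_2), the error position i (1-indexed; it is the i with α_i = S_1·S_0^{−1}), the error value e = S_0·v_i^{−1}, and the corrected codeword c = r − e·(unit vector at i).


S = (5, 4, 11), error at position 1, error magnitude e = 11, c = [11, 3, 8, 10, 4].

Step 1: column multipliers v_i = (∏_{j≠i}(α_i − α_j))^{−1} mod 13.
  i = 1 (α = 6): (6−9)(6−12)(6−8)(6−7) = (−3)·(−6)·(−2)·(−1) = 36 ≡ 10, so v_1 = 10^{−1} = 4 (mod 13).
  i = 2 (α = 9): (9−6)(9−12)(9−8)(9−7) = 3·(−3)·1·2 = −18 ≡ 8, so v_2 = 8^{−1} = 5 (mod 13).
  i = 3 (α = 12): (12−6)(12−9)(12−8)(12−7) = 6·3·4·5 = 360 ≡ 9, so v_3 = 9^{−1} = 3 (mod 13).
  i = 4 (α = 8): (8−6)(8−9)(8−12)(8−7) = 2·(−1)·(−4)·1 = 8 ≡ 8, so v_4 = 8^{−1} = 5 (mod 13).
  i = 5 (α = 7): (7−6)(7−9)(7−12)(7−8) = 1·(−2)·(−5)·(−1) = −10 ≡ 3, so v_5 = 3^{−1} = 9 (mod 13).
  v = [4, 5, 3, 5, 9].
Step 2: syndromes of r = [9, 3, 8, 10, 4] (all sums mod 13).
  S_0 = Σ v_i r_i = 4·9 + 5·3 + 3·8 + 5·10 + 9·4 = 161 ≡ 5.
  S_1 = Σ v_i α_i r_i = 4·6·9 + 5·9·3 + 3·12·8 + 5·8·10 + 9·7·4 = 1291 ≡ 4.
  α_i^2 mod 13 = [10, 3, 1, 12, 10].
  S_2 = Σ v_i α_i^2 r_i = 4·10·9 + 5·3·3 + 3·1·8 + 5·12·10 + 9·10·4 = 1389 ≡ 11.
  S = (5, 4, 11) ≠ 0, so r is not a codeword (an error is present).
Step 3: locate the error. For a single error e at position i, S_ℓ = v_i·e·α_i^ℓ, so α_err = S_1/S_0.
  S_0^{−1} = 5^{−1} = 8 (mod 13), so α_err = 4·8 = 32 ≡ 6 = α_1. Error position i = 1.
  Consistency check: S_2/S_1 = 11·10 = 110 ≡ 6 = α_err ✓ (single-error assumption holds).
Step 4: error magnitude e = S_0/v_1 = S_0·∏_{j≠1}(α_1 − α_j) = 5·10 = 50 ≡ 11 (mod 13).
Step 5: correct position 1: c_1 = r_1 − e = 9 − 11 ≡ 11 (mod 13). Hence c = [11, 3, 8, 10, 4].
  Check: interpolating c through the α_i gives m(x) = 1 + 6·x (degree < 2) with m(α_i) = c_i for every i, so c is indeed a codeword.


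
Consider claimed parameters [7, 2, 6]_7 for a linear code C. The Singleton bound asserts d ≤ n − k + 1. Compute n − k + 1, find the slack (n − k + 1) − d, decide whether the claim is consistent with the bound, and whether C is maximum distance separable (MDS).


Singleton RHS = n − k + 1 = 6, slack = 0, bound satisfied, MDS.

Singleton bound: d ≤ n − k + 1.
Here n = 7, k = 2, so n − k + 1 = 6.
Given d = 6, check d ≤ 6: YES.
Slack = (n − k + 1) − d = 0.
The code is MDS (slack = 0).
Description: the claimed parameters are [7, 2, 6]_7; such a code would be MDS (meets Singleton bound).


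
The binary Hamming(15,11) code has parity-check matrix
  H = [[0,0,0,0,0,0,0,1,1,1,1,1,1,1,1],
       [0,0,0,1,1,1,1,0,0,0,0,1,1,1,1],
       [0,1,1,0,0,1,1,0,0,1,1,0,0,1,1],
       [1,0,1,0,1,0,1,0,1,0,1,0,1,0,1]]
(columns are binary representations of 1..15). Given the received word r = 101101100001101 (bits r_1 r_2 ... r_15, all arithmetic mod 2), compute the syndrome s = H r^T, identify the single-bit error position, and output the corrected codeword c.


s = (1, 0, 0, 1)^T, error position = 9, corrected codeword c = 101101101001101

Compute s = H r^T mod 2 one row at a time:
  s_1 = 0 + 0 + 0 + 0 + 1 + 1 + 0 + 1 = 3 ≡ 1 (mod 2).
  s_2 = 1 + 0 + 1 + 1 + 1 + 1 + 0 + 1 = 6 ≡ 0 (mod 2).
  s_3 = 0 + 1 + 1 + 1 + 0 + 0 + 0 + 1 = 4 ≡ 0 (mod 2).
  s_4 = 1 + 1 + 0 + 1 + 0 + 0 + 1 + 1 = 5 ≡ 1 (mod 2).
s = (1, 0, 0, 1)^T — this equals column 9 of H (binary 1001), so error is at position 9.
Correct: flip bit 9 of r = 101101100001101 to get c = 101101101001101.


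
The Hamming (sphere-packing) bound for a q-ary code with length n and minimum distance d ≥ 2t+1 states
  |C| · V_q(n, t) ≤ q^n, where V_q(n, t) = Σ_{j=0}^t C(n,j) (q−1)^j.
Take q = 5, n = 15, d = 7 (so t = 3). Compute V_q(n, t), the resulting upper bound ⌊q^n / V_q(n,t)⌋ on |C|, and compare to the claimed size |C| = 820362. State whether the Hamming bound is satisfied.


V_q(n, t) = 30861, q^n = 30517578125, Hamming bound = 988871, |C| = 820362 ≤ bound (satisfied).

Step 1: Compute V_q(n, t) = Σ_{j=0}^3 C(n, j) (q−1)^j.
  j = 0: C(15,0)·(4)^0 = 1·1 = 1.
  j = 1: C(15,1)·(4)^1 = 15·4 = 60.
  j = 2: C(15,2)·(4)^2 = 105·16 = 1680.
  j = 3: C(15,3)·(4)^3 = 455·64 = 29120.
  V_q(n, t) = 1 + 60 + 1680 + 29120 = 30861.
Step 2: q^n = 5^15 = 30517578125.
Step 3: Hamming bound ⌊q^n / V_q(n,t)⌋ = ⌊30517578125/30861⌋ = 988871.
Step 4: Compare |C| = 820362 to 988871: satisfied.
The claimed |C| lies below the Hamming bound.


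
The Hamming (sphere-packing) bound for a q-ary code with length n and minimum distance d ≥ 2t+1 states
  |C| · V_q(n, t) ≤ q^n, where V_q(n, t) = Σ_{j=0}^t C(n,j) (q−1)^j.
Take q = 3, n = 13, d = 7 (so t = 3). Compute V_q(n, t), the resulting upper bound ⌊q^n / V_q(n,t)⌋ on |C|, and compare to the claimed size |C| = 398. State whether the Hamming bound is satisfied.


V_q(n, t) = 2627, q^n = 1594323, Hamming bound = 606, |C| = 398 ≤ bound (satisfied).

Step 1: Compute V_q(n, t) = Σ_{j=0}^3 C(n, j) (q−1)^j.
  j = 0: C(13,0)·(2)^0 = 1·1 = 1.
  j = 1: C(13,1)·(2)^1 = 13·2 = 26.
  j = 2: C(13,2)·(2)^2 = 78·4 = 312.
  j = 3: C(13,3)·(2)^3 = 286·8 = 2288.
  V_q(n, t) = 1 + 26 + 312 + 2288 = 2627.
Step 2: q^n = 3^13 = 1594323.
Step 3: Hamming bound ⌊q^n / V_q(n,t)⌋ = ⌊1594323/2627⌋ = 606.
Step 4: Compare |C| = 398 to 606: satisfied.
The claimed |C| lies below the Hamming bound.


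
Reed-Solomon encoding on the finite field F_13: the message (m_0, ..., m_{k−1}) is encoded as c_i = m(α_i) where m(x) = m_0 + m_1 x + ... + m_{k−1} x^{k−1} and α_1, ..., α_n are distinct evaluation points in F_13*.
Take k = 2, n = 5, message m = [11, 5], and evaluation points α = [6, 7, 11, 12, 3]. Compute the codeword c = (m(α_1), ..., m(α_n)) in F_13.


c = [2, 7, 1, 6, 0]

Message polynomial: m(x) = 11 + 5·x (mod 13).
For each evaluation point α_i, compute m(α_i) mod 13:
  α_1 = 6: Horner steps 5 → 2, so m(6) = 2.
  α_2 = 7: Horner steps 5 → 7, so m(7) = 7.
  α_3 = 11: Horner steps 5 → 1, so m(11) = 1.
  α_4 = 12: Horner steps 5 → 6, so m(12) = 6.
  α_5 = 3: Horner steps 5 → 0, so m(3) = 0.
Codeword c = [2, 7, 1, 6, 0] ∈ F_13^5.


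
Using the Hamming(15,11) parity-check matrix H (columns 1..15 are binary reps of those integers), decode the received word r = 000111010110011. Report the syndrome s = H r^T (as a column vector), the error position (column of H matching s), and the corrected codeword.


s = (1, 1, 1, 1)^T, error position = 15, corrected codeword c = 000111010110010

Compute s = H r^T mod 2 one row at a time:
  s_1 = 1 + 0 + 1 + 1 + 0 + 0 + 1 + 1 = 5 ≡ 1 (mod 2).
  s_2 = 1 + 1 + 1 + 0 + 0 + 0 + 1 + 1 = 5 ≡ 1 (mod 2).
  s_3 = 0 + 0 + 1 + 0 + 1 + 1 + 1 + 1 = 5 ≡ 1 (mod 2).
  s_4 = 0 + 0 + 1 + 0 + 0 + 1 + 0 + 1 = 3 ≡ 1 (mod 2).
s = (1, 1, 1, 1)^T — this equals column 15 of H (binary 1111), so error is at position 15.
Correct: flip bit 15 of r = 000111010110011 to get c = 000111010110010.


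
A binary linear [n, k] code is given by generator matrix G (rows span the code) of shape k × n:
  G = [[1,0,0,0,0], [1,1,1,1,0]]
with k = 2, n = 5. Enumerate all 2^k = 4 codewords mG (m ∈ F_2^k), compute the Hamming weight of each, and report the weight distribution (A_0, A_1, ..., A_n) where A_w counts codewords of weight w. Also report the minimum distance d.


Weight distribution: A_0 = 1, A_1 = 1, A_3 = 1, A_4 = 1. Minimum distance d = 1.

Enumerate all 2^2 = 4 messages m ∈ F_2^2.
For each, compute codeword c = mG in F_2^5, then tally its weight.
  m = 00 → c = 00000, weight = 0.
  m = 10 → c = 10000, weight = 1.
  m = 01 → c = 11110, weight = 4.
  m = 11 → c = 01110, weight = 3.
Tally weights:
  weight 0: 1 codewords.
  weight 1: 1 codewords.
  weight 3: 1 codewords.
  weight 4: 1 codewords.
Minimum distance d = smallest w > 0 with A_w > 0 = 1.
Sanity: Σ A_w = 4 = 2^2 = 4 ✓.


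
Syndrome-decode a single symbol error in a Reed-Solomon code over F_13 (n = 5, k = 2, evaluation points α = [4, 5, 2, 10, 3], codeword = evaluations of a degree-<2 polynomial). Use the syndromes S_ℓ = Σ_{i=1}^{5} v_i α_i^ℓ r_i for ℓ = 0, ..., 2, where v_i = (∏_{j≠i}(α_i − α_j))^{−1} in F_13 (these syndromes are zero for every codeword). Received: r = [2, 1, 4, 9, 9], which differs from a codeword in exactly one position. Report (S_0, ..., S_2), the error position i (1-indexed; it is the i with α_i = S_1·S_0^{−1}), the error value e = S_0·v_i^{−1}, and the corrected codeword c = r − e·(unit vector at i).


S = (7, 8, 11), error at position 5, error magnitude e = 6, c = [2, 1, 4, 9, 3].

Step 1: column multipliers v_i = (∏_{j≠i}(α_i − α_j))^{−1} mod 13.
  i = 1 (α = 4): (4−5)(4−2)(4−10)(4−3) = (−1)·2·(−6)·1 = 12 ≡ 12, so v_1 = 12^{−1} = 12 (mod 13).
  i = 2 (α = 5): (5−4)(5−2)(5−10)(5−3) = 1·3·(−5)·2 = −30 ≡ 9, so v_2 = 9^{−1} = 3 (mod 13).
  i = 3 (α = 2): (2−4)(2−5)(2−10)(2−3) = (−2)·(−3)·(−8)·(−1) = 48 ≡ 9, so v_3 = 9^{−1} = 3 (mod 13).
  i = 4 (α = 10): (10−4)(10−5)(10−2)(10−3) = 6·5·8·7 = 1680 ≡ 3, so v_4 = 3^{−1} = 9 (mod 13).
  i = 5 (α = 3): (3−4)(3−5)(3−2)(3−10) = (−1)·(−2)·1·(−7) = −14 ≡ 12, so v_5 = 12^{−1} = 12 (mod 13).
  v = [12, 3, 3, 9, 12].
Step 2: syndromes of r = [2, 1, 4, 9, 9] (all sums mod 13).
  S_0 = Σ v_i r_i = 12·2 + 3·1 + 3·4 + 9·9 + 12·9 = 228 ≡ 7.
  S_1 = Σ v_i α_i r_i = 12·4·2 + 3·5·1 + 3·2·4 + 9·10·9 + 12·3·9 = 1269 ≡ 8.
  α_i^2 mod 13 = [3, 12, 4, 9, 9].
  S_2 = Σ v_i α_i^2 r_i = 12·3·2 + 3·12·1 + 3·4·4 + 9·9·9 + 12·9·9 = 1857 ≡ 11.
  S = (7, 8, 11) ≠ 0, so r is not a codeword (an error is present).
Step 3: locate the error. For a single error e at position i, S_ℓ = v_i·e·α_i^ℓ, so α_err = S_1/S_0.
  S_0^{−1} = 7^{−1} = 2 (mod 13), so α_err = 8·2 = 16 ≡ 3 = α_5. Error position i = 5.
  Consistency check: S_2/S_1 = 11·5 = 55 ≡ 3 = α_err ✓ (single-error assumption holds).
Step 4: error magnitude e = S_0/v_5 = S_0·∏_{j≠5}(α_5 − α_j) = 7·12 = 84 ≡ 6 (mod 13).
Step 5: correct position 5: c_5 = r_5 − e = 9 − 6 ≡ 3 (mod 13). Hence c = [2, 1, 4, 9, 3].
  Check: interpolating c through the α_i gives m(x) = 6 + 12·x (degree < 2) with m(α_i) = c_i for every i, so c is indeed a codeword.


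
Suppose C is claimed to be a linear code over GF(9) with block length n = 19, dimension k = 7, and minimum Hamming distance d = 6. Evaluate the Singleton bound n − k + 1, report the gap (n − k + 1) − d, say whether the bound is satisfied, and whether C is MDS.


Singleton RHS = n − k + 1 = 13, slack = 7, bound satisfied, not MDS.

Singleton bound: d ≤ n − k + 1.
Here n = 19, k = 7, so n − k + 1 = 13.
Given d = 6, check d ≤ 13: YES.
Slack = (n − k + 1) − d = 7.
The code is NOT MDS (slack = 7 > 0).
Description: the claimed parameters are [19, 7, 6]_9; such a code would be non-MDS.


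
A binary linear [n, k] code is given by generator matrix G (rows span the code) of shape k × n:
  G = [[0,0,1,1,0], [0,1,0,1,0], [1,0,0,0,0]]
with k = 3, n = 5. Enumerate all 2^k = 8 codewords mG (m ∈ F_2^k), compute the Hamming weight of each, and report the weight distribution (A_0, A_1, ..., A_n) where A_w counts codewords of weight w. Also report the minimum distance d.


Weight distribution: A_0 = 1, A_1 = 1, A_2 = 3, A_3 = 3. Minimum distance d = 1.

Enumerate all 2^3 = 8 messages m ∈ F_2^3.
For each, compute codeword c = mG in F_2^5, then tally its weight.
  m = 000 → c = 00000, weight = 0.
  m = 100 → c = 00110, weight = 2.
  m = 010 → c = 01010, weight = 2.
  m = 110 → c = 01100, weight = 2.
  m = 001 → c = 10000, weight = 1.
  m = 101 → c = 10110, weight = 3.
  m = 011 → c = 11010, weight = 3.
  m = 111 → c = 11100, weight = 3.
Tally weights:
  weight 0: 1 codewords.
  weight 1: 1 codewords.
  weight 2: 3 codewords.
  weight 3: 3 codewords.
Minimum distance d = smallest w > 0 with A_w > 0 = 1.
Sanity: Σ A_w = 8 = 2^3 = 8 ✓.


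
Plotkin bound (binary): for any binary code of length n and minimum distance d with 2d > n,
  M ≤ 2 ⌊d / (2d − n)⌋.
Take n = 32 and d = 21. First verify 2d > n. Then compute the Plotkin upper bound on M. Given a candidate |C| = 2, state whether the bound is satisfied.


Plotkin bound M ≤ 4; given |C| = 2 ≤ bound (satisfied).

Check applicability: 2d = 42, n = 32.
2d − n = 10 > 0, so Plotkin applies.
Compute d/(2d−n) = 21/10 ≈ 2.1000.
⌊d/(2d−n)⌋ = 2.
Plotkin bound: M ≤ 2·2 = 4.
Given |C| = 2, check: satisfied.
This |C| is below the Plotkin bound.


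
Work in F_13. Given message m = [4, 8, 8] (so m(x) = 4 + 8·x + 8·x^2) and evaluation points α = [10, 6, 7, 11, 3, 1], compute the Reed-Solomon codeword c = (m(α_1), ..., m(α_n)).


c = [0, 2, 10, 7, 9, 7]

Message polynomial: m(x) = 4 + 8·x + 8·x^2 (mod 13).
For each evaluation point α_i, compute m(α_i) mod 13:
  α_1 = 10: Horner steps 8 → 10 → 0, so m(10) = 0.
  α_2 = 6: Horner steps 8 → 4 → 2, so m(6) = 2.
  α_3 = 7: Horner steps 8 → 12 → 10, so m(7) = 10.
  α_4 = 11: Horner steps 8 → 5 → 7, so m(11) = 7.
  α_5 = 3: Horner steps 8 → 6 → 9, so m(3) = 9.
  α_6 = 1: Horner steps 8 → 3 → 7, so m(1) = 7.
Codeword c = [0, 2, 10, 7, 9, 7] ∈ F_13^6.


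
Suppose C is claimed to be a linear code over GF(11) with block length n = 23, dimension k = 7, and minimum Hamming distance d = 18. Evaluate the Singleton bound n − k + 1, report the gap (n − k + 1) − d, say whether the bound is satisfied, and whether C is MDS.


Singleton RHS = n − k + 1 = 17, slack = -1, bound violated (no such code; not MDS).

Singleton bound: d ≤ n − k + 1.
Here n = 23, k = 7, so n − k + 1 = 17.
Given d = 18, check d ≤ 17: NO.
Slack = (n − k + 1) − d = -1.
The slack is negative: d = 18 exceeds n − k + 1 = 17 by 1, so the Singleton bound is violated and no linear [23, 7, 18]_11 code can exist. In particular it is not MDS (MDS requires d = n − k + 1 exactly).
Description: the claimed parameters are [23, 7, 18]_11; such a code would be impossible (violates the Singleton bound).


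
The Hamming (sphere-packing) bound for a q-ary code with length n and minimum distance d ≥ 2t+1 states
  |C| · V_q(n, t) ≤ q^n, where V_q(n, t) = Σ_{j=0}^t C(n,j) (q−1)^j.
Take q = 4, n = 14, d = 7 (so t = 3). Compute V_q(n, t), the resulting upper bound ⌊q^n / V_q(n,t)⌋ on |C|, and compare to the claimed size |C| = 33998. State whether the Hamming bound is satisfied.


V_q(n, t) = 10690, q^n = 268435456, Hamming bound = 25110, |C| = 33998 > bound (violated).

Step 1: Compute V_q(n, t) = Σ_{j=0}^3 C(n, j) (q−1)^j.
  j = 0: C(14,0)·(3)^0 = 1·1 = 1.
  j = 1: C(14,1)·(3)^1 = 14·3 = 42.
  j = 2: C(14,2)·(3)^2 = 91·9 = 819.
  j = 3: C(14,3)·(3)^3 = 364·27 = 9828.
  V_q(n, t) = 1 + 42 + 819 + 9828 = 10690.
Step 2: q^n = 4^14 = 268435456.
Step 3: Hamming bound ⌊q^n / V_q(n,t)⌋ = ⌊268435456/10690⌋ = 25110.
Step 4: Compare |C| = 33998 to 25110: violated.
The claimed |C| lies above the Hamming bound, so no 4-ary code of length 14 with d ≥ 7 can have 33998 codewords.


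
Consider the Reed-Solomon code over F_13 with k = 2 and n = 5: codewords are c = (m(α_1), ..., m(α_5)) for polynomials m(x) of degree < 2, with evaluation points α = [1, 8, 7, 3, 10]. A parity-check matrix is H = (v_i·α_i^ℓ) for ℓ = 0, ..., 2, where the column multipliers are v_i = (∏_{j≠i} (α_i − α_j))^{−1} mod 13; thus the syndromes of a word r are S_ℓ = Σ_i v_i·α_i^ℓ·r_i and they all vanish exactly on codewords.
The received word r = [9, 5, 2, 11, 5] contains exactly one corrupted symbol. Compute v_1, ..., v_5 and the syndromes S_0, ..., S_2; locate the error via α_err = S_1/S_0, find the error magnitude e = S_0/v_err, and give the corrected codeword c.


S = (10, 2, 3), error at position 2, error magnitude e = 2, c = [9, 3, 2, 11, 5].

Step 1: column multipliers v_i = (∏_{j≠i}(α_i − α_j))^{−1} mod 13.
  i = 1 (α = 1): (1−8)(1−7)(1−3)(1−10) = (−7)·(−6)·(−2)·(−9) = 756 ≡ 2, so v_1 = 2^{−1} = 7 (mod 13).
  i = 2 (α = 8): (8−1)(8−7)(8−3)(8−10) = 7·1·5·(−2) = −70 ≡ 8, so v_2 = 8^{−1} = 5 (mod 13).
  i = 3 (α = 7): (7−1)(7−8)(7−3)(7−10) = 6·(−1)·4·(−3) = 72 ≡ 7, so v_3 = 7^{−1} = 2 (mod 13).
  i = 4 (α = 3): (3−1)(3−8)(3−7)(3−10) = 2·(−5)·(−4)·(−7) = −280 ≡ 6, so v_4 = 6^{−1} = 11 (mod 13).
  i = 5 (α = 10): (10−1)(10−8)(10−7)(10−3) = 9·2·3·7 = 378 ≡ 1, so v_5 = 1^{−1} = 1 (mod 13).
  v = [7, 5, 2, 11, 1].
Step 2: syndromes of r = [9, 5, 2, 11, 5] (all sums mod 13).
  S_0 = Σ v_i r_i = 7·9 + 5·5 + 2·2 + 11·11 + 1·5 = 218 ≡ 10.
  S_1 = Σ v_i α_i r_i = 7·1·9 + 5·8·5 + 2·7·2 + 11·3·11 + 1·10·5 = 704 ≡ 2.
  α_i^2 mod 13 = [1, 12, 10, 9, 9].
  S_2 = Σ v_i α_i^2 r_i = 7·1·9 + 5·12·5 + 2·10·2 + 11·9·11 + 1·9·5 = 1537 ≡ 3.
  S = (10, 2, 3) ≠ 0, so r is not a codeword (an error is present).
Step 3: locate the error. For a single error e at position i, S_ℓ = v_i·e·α_i^ℓ, so α_err = S_1/S_0.
  S_0^{−1} = 10^{−1} = 4 (mod 13), so α_err = 2·4 = 8 ≡ 8 = α_2. Error position i = 2.
  Consistency check: S_2/S_1 = 3·7 = 21 ≡ 8 = α_err ✓ (single-error assumption holds).
Step 4: error magnitude e = S_0/v_2 = S_0·∏_{j≠2}(α_2 − α_j) = 10·8 = 80 ≡ 2 (mod 13).
Step 5: correct position 2: c_2 = r_2 − e = 5 − 2 ≡ 3 (mod 13). Hence c = [9, 3, 2, 11, 5].
  Check: interpolating c through the α_i gives m(x) = 8 + 1·x (degree < 2) with m(α_i) = c_i for every i, so c is indeed a codeword.


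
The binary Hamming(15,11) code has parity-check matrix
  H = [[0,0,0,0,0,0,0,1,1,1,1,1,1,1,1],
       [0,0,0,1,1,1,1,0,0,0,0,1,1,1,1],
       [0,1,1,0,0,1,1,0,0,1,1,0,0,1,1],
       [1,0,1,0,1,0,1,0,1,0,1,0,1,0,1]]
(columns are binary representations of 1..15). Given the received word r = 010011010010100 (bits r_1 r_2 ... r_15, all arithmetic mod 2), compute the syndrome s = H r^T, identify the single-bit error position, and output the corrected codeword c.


s = (1, 1, 1, 1)^T, error position = 15, corrected codeword c = 010011010010101

Compute s = H r^T mod 2 one row at a time:
  s_1 = 1 + 0 + 0 + 1 + 0 + 1 + 0 + 0 = 3 ≡ 1 (mod 2).
  s_2 = 0 + 1 + 1 + 0 + 0 + 1 + 0 + 0 = 3 ≡ 1 (mod 2).
  s_3 = 1 + 0 + 1 + 0 + 0 + 1 + 0 + 0 = 3 ≡ 1 (mod 2).
  s_4 = 0 + 0 + 1 + 0 + 0 + 1 + 1 + 0 = 3 ≡ 1 (mod 2).
s = (1, 1, 1, 1)^T — this equals column 15 of H (binary 1111), so error is at position 15.
Correct: flip bit 15 of r = 010011010010100 to get c = 010011010010101.


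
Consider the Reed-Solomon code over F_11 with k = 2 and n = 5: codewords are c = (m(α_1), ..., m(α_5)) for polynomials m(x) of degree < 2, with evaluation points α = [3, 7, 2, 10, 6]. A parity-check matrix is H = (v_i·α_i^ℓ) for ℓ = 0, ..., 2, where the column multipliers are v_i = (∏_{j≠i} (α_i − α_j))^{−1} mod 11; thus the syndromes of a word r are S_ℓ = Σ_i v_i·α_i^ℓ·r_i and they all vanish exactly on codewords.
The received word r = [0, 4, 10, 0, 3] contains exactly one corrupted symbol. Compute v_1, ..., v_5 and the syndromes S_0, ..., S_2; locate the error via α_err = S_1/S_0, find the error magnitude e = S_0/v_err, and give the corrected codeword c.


S = (4, 7, 4), error at position 4, error magnitude e = 4, c = [0, 4, 10, 7, 3].

Step 1: column multipliers v_i = (∏_{j≠i}(α_i − α_j))^{−1} mod 11.
  i = 1 (α = 3): (3−7)(3−2)(3−10)(3−6) = (−4)·1·(−7)·(−3) = −84 ≡ 4, so v_1 = 4^{−1} = 3 (mod 11).
  i = 2 (α = 7): (7−3)(7−2)(7−10)(7−6) = 4·5·(−3)·1 = −60 ≡ 6, so v_2 = 6^{−1} = 2 (mod 11).
  i = 3 (α = 2): (2−3)(2−7)(2−10)(2−6) = (−1)·(−5)·(−8)·(−4) = 160 ≡ 6, so v_3 = 6^{−1} = 2 (mod 11).
  i = 4 (α = 10): (10−3)(10−7)(10−2)(10−6) = 7·3·8·4 = 672 ≡ 1, so v_4 = 1^{−1} = 1 (mod 11).
  i = 5 (α = 6): (6−3)(6−7)(6−2)(6−10) = 3·(−1)·4·(−4) = 48 ≡ 4, so v_5 = 4^{−1} = 3 (mod 11).
  v = [3, 2, 2, 1, 3].
Step 2: syndromes of r = [0, 4, 10, 0, 3] (all sums mod 11).
  S_0 = Σ v_i r_i = 3·0 + 2·4 + 2·10 + 1·0 + 3·3 = 37 ≡ 4.
  S_1 = Σ v_i α_i r_i = 3·3·0 + 2·7·4 + 2·2·10 + 1·10·0 + 3·6·3 = 150 ≡ 7.
  α_i^2 mod 11 = [9, 5, 4, 1, 3].
  S_2 = Σ v_i α_i^2 r_i = 3·9·0 + 2·5·4 + 2·4·10 + 1·1·0 + 3·3·3 = 147 ≡ 4.
  S = (4, 7, 4) ≠ 0, so r is not a codeword (an error is present).
Step 3: locate the error. For a single error e at position i, S_ℓ = v_i·e·α_i^ℓ, so α_err = S_1/S_0.
  S_0^{−1} = 4^{−1} = 3 (mod 11), so α_err = 7·3 = 21 ≡ 10 = α_4. Error position i = 4.
  Consistency check: S_2/S_1 = 4·8 = 32 ≡ 10 = α_err ✓ (single-error assumption holds).
Step 4: error magnitude e = S_0/v_4 = S_0·∏_{j≠4}(α_4 − α_j) = 4·1 = 4 ≡ 4 (mod 11).
Step 5: correct position 4: c_4 = r_4 − e = 0 − 4 ≡ 7 (mod 11). Hence c = [0, 4, 10, 7, 3].
  Check: interpolating c through the α_i gives m(x) = 8 + 1·x (degree < 2) with m(α_i) = c_i for every i, so c is indeed a codeword.


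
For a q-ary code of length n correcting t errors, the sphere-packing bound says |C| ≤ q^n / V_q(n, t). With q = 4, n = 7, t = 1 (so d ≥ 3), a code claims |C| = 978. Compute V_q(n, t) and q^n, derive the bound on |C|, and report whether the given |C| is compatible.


V_q(n, t) = 22, q^n = 16384, Hamming bound = 744, |C| = 978 > bound (violated).

Step 1: Compute V_q(n, t) = Σ_{j=0}^1 C(n, j) (q−1)^j.
  j = 0: C(7,0)·(3)^0 = 1·1 = 1.
  j = 1: C(7,1)·(3)^1 = 7·3 = 21.
  V_q(n, t) = 1 + 21 = 22.
Step 2: q^n = 4^7 = 16384.
Step 3: Hamming bound ⌊q^n / V_q(n,t)⌋ = ⌊16384/22⌋ = 744.
Step 4: Compare |C| = 978 to 744: violated.
The claimed |C| lies above the Hamming bound, so no 4-ary code of length 7 with d ≥ 3 can have 978 codewords.


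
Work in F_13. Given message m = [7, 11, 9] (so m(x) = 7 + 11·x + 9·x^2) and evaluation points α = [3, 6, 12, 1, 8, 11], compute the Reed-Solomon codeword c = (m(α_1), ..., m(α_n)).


c = [4, 7, 5, 1, 8, 8]

Message polynomial: m(x) = 7 + 11·x + 9·x^2 (mod 13).
For each evaluation point α_i, compute m(α_i) mod 13:
  α_1 = 3: Horner steps 9 → 12 → 4, so m(3) = 4.
  α_2 = 6: Horner steps 9 → 0 → 7, so m(6) = 7.
  α_3 = 12: Horner steps 9 → 2 → 5, so m(12) = 5.
  α_4 = 1: Horner steps 9 → 7 → 1, so m(1) = 1.
  α_5 = 8: Horner steps 9 → 5 → 8, so m(8) = 8.
  α_6 = 11: Horner steps 9 → 6 → 8, so m(11) = 8.
Codeword c = [4, 7, 5, 1, 8, 8] ∈ F_13^6.


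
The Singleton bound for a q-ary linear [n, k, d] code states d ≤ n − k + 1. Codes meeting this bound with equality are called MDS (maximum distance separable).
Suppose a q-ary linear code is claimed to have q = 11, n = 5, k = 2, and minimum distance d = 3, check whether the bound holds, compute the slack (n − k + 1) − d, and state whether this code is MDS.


Singleton RHS = n − k + 1 = 4, slack = 1, bound satisfied, not MDS.

Singleton bound: d ≤ n − k + 1.
Here n = 5, k = 2, so n − k + 1 = 4.
Given d = 3, check d ≤ 4: YES.
Slack = (n − k + 1) − d = 1.
The code is NOT MDS (slack = 1 > 0).
Description: the claimed parameters are [5, 2, 3]_11; such a code would be non-MDS.


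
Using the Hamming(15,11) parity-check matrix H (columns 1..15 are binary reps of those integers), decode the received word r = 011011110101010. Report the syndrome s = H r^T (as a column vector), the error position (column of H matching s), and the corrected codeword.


s = (0, 1, 0, 1)^T, error position = 5, corrected codeword c = 011001110101010

Compute s = H r^T mod 2 one row at a time:
  s_1 = 1 + 0 + 1 + 0 + 1 + 0 + 1 + 0 = 4 ≡ 0 (mod 2).
  s_2 = 0 + 1 + 1 + 1 + 1 + 0 + 1 + 0 = 5 ≡ 1 (mod 2).
  s_3 = 1 + 1 + 1 + 1 + 1 + 0 + 1 + 0 = 6 ≡ 0 (mod 2).
  s_4 = 0 + 1 + 1 + 1 + 0 + 0 + 0 + 0 = 3 ≡ 1 (mod 2).
s = (0, 1, 0, 1)^T — this equals column 5 of H (binary 0101), so error is at position 5.
Correct: flip bit 5 of r = 011011110101010 to get c = 011001110101010.


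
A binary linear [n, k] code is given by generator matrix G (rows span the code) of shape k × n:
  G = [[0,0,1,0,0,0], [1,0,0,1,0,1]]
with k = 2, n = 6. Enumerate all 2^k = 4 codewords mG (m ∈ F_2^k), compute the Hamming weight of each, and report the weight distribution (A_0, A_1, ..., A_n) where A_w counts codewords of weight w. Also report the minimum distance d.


Weight distribution: A_0 = 1, A_1 = 1, A_3 = 1, A_4 = 1. Minimum distance d = 1.

Enumerate all 2^2 = 4 messages m ∈ F_2^2.
For each, compute codeword c = mG in F_2^6, then tally its weight.
  m = 00 → c = 000000, weight = 0.
  m = 10 → c = 001000, weight = 1.
  m = 01 → c = 100101, weight = 3.
  m = 11 → c = 101101, weight = 4.
Tally weights:
  weight 0: 1 codewords.
  weight 1: 1 codewords.
  weight 3: 1 codewords.
  weight 4: 1 codewords.
Minimum distance d = smallest w > 0 with A_w > 0 = 1.
Sanity: Σ A_w = 4 = 2^2 = 4 ✓.


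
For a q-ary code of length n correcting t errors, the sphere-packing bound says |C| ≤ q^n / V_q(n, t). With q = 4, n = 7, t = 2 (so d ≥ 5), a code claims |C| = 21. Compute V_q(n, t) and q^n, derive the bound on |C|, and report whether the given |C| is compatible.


V_q(n, t) = 211, q^n = 16384, Hamming bound = 77, |C| = 21 ≤ bound (satisfied).

Step 1: Compute V_q(n, t) = Σ_{j=0}^2 C(n, j) (q−1)^j.
  j = 0: C(7,0)·(3)^0 = 1·1 = 1.
  j = 1: C(7,1)·(3)^1 = 7·3 = 21.
  j = 2: C(7,2)·(3)^2 = 21·9 = 189.
  V_q(n, t) = 1 + 21 + 189 = 211.
Step 2: q^n = 4^7 = 16384.
Step 3: Hamming bound ⌊q^n / V_q(n,t)⌋ = ⌊16384/211⌋ = 77.
Step 4: Compare |C| = 21 to 77: satisfied.
The claimed |C| lies below the Hamming bound.


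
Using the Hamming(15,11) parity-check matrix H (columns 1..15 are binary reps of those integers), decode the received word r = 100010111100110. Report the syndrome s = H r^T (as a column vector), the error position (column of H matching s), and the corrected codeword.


s = (1, 0, 1, 1)^T, error position = 11, corrected codeword c = 100010111110110

Compute s = H r^T mod 2 one row at a time:
  s_1 = 1 + 1 + 1 + 0 + 0 + 1 + 1 + 0 = 5 ≡ 1 (mod 2).
  s_2 = 0 + 1 + 0 + 1 + 0 + 1 + 1 + 0 = 4 ≡ 0 (mod 2).
  s_3 = 0 + 0 + 0 + 1 + 1 + 0 + 1 + 0 = 3 ≡ 1 (mod 2).
  s_4 = 1 + 0 + 1 + 1 + 1 + 0 + 1 + 0 = 5 ≡ 1 (mod 2).
s = (1, 0, 1, 1)^T — this equals column 11 of H (binary 1011), so error is at position 11.
Correct: flip bit 11 of r = 100010111100110 to get c = 100010111110110.


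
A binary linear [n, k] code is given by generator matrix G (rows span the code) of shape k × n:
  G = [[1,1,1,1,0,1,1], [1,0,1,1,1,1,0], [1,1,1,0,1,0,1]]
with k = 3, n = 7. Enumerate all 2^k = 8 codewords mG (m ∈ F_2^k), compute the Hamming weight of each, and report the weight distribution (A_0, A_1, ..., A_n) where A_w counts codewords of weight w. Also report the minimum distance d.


Weight distribution: A_0 = 1, A_2 = 1, A_3 = 2, A_4 = 1, A_5 = 2, A_6 = 1. Minimum distance d = 2.

Enumerate all 2^3 = 8 messages m ∈ F_2^3.
For each, compute codeword c = mG in F_2^7, then tally its weight.
  m = 000 → c = 0000000, weight = 0.
  m = 100 → c = 1111011, weight = 6.
  m = 010 → c = 1011110, weight = 5.
  m = 110 → c = 0100101, weight = 3.
  m = 001 → c = 1110101, weight = 5.
  m = 101 → c = 0001110, weight = 3.
  m = 011 → c = 0101011, weight = 4.
  m = 111 → c = 1010000, weight = 2.
Tally weights:
  weight 0: 1 codewords.
  weight 2: 1 codewords.
  weight 3: 2 codewords.
  weight 4: 1 codewords.
  weight 5: 2 codewords.
  weight 6: 1 codewords.
Minimum distance d = smallest w > 0 with A_w > 0 = 2.
Sanity: Σ A_w = 8 = 2^3 = 8 ✓.


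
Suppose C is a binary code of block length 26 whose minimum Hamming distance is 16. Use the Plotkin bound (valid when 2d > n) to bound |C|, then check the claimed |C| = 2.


Plotkin bound M ≤ 4; given |C| = 2 ≤ bound (satisfied).

Check applicability: 2d = 32, n = 26.
2d − n = 6 > 0, so Plotkin applies.
Compute d/(2d−n) = 16/6 ≈ 2.6667.
⌊d/(2d−n)⌋ = 2.
Plotkin bound: M ≤ 2·2 = 4.
Given |C| = 2, check: satisfied.
This |C| is below the Plotkin bound.


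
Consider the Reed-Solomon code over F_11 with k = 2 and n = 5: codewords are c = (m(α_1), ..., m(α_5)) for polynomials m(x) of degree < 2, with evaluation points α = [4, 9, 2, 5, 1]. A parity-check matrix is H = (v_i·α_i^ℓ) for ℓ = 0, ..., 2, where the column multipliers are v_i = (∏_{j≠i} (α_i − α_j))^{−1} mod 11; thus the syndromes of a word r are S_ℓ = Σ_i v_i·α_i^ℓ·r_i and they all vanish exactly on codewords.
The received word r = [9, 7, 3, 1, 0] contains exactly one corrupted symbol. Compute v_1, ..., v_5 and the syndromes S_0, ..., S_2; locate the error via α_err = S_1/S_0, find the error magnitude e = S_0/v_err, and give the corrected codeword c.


S = (3, 5, 1), error at position 2, error magnitude e = 5, c = [9, 2, 3, 1, 0].

Step 1: column multipliers v_i = (∏_{j≠i}(α_i − α_j))^{−1} mod 11.
  i = 1 (α = 4): (4−9)(4−2)(4−5)(4−1) = (−5)·2·(−1)·3 = 30 ≡ 8, so v_1 = 8^{−1} = 7 (mod 11).
  i = 2 (α = 9): (9−4)(9−2)(9−5)(9−1) = 5·7·4·8 = 1120 ≡ 9, so v_2 = 9^{−1} = 5 (mod 11).
  i = 3 (α = 2): (2−4)(2−9)(2−5)(2−1) = (−2)·(−7)·(−3)·1 = −42 ≡ 2, so v_3 = 2^{−1} = 6 (mod 11).
  i = 4 (α = 5): (5−4)(5−9)(5−2)(5−1) = 1·(−4)·3·4 = −48 ≡ 7, so v_4 = 7^{−1} = 8 (mod 11).
  i = 5 (α = 1): (1−4)(1−9)(1−2)(1−5) = (−3)·(−8)·(−1)·(−4) = 96 ≡ 8, so v_5 = 8^{−1} = 7 (mod 11).
  v = [7, 5, 6, 8, 7].
Step 2: syndromes of r = [9, 7, 3, 1, 0] (all sums mod 11).
  S_0 = Σ v_i r_i = 7·9 + 5·7 + 6·3 + 8·1 + 7·0 = 124 ≡ 3.
  S_1 = Σ v_i α_i r_i = 7·4·9 + 5·9·7 + 6·2·3 + 8·5·1 + 7·1·0 = 643 ≡ 5.
  α_i^2 mod 11 = [5, 4, 4, 3, 1].
  S_2 = Σ v_i α_i^2 r_i = 7·5·9 + 5·4·7 + 6·4·3 + 8·3·1 + 7·1·0 = 551 ≡ 1.
  S = (3, 5, 1) ≠ 0, so r is not a codeword (an error is present).
Step 3: locate the error. For a single error e at position i, S_ℓ = v_i·e·α_i^ℓ, so α_err = S_1/S_0.
  S_0^{−1} = 3^{−1} = 4 (mod 11), so α_err = 5·4 = 20 ≡ 9 = α_2. Error position i = 2.
  Consistency check: S_2/S_1 = 1·9 = 9 ≡ 9 = α_err ✓ (single-error assumption holds).
Step 4: error magnitude e = S_0/v_2 = S_0·∏_{j≠2}(α_2 − α_j) = 3·9 = 27 ≡ 5 (mod 11).
Step 5: correct position 2: c_2 = r_2 − e = 7 − 5 ≡ 2 (mod 11). Hence c = [9, 2, 3, 1, 0].
  Check: interpolating c through the α_i gives m(x) = 8 + 3·x (degree < 2) with m(α_i) = c_i for every i, so c is indeed a codeword.


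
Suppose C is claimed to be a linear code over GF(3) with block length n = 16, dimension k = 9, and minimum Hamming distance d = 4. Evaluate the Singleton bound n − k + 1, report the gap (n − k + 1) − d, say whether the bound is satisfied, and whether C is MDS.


Singleton RHS = n − k + 1 = 8, slack = 4, bound satisfied, not MDS.

Singleton bound: d ≤ n − k + 1.
Here n = 16, k = 9, so n − k + 1 = 8.
Given d = 4, check d ≤ 8: YES.
Slack = (n − k + 1) − d = 4.
The code is NOT MDS (slack = 4 > 0).
Description: the claimed parameters are [16, 9, 4]_3; such a code would be non-MDS.


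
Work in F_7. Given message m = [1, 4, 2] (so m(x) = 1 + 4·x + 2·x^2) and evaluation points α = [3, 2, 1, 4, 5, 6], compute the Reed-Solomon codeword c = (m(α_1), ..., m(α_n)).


c = [3, 3, 0, 0, 1, 6]

Message polynomial: m(x) = 1 + 4·x + 2·x^2 (mod 7).
For each evaluation point α_i, compute m(α_i) mod 7:
  α_1 = 3: Horner steps 2 → 3 → 3, so m(3) = 3.
  α_2 = 2: Horner steps 2 → 1 → 3, so m(2) = 3.
  α_3 = 1: Horner steps 2 → 6 → 0, so m(1) = 0.
  α_4 = 4: Horner steps 2 → 5 → 0, so m(4) = 0.
  α_5 = 5: Horner steps 2 → 0 → 1, so m(5) = 1.
  α_6 = 6: Horner steps 2 → 2 → 6, so m(6) = 6.
Codeword c = [3, 3, 0, 0, 1, 6] ∈ F_7^6.


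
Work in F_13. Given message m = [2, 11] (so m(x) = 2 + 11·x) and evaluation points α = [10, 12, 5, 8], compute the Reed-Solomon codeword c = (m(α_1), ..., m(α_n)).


c = [8, 4, 5, 12]

Message polynomial: m(x) = 2 + 11·x (mod 13).
For each evaluation point α_i, compute m(α_i) mod 13:
  α_1 = 10: Horner steps 11 → 8, so m(10) = 8.
  α_2 = 12: Horner steps 11 → 4, so m(12) = 4.
  α_3 = 5: Horner steps 11 → 5, so m(5) = 5.
  α_4 = 8: Horner steps 11 → 12, so m(8) = 12.
Codeword c = [8, 4, 5, 12] ∈ F_13^4.


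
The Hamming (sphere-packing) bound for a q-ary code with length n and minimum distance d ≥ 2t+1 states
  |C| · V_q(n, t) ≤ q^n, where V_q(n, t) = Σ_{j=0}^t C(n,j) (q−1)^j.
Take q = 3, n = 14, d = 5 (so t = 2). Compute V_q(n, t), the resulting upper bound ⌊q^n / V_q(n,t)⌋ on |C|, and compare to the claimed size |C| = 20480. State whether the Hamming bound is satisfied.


V_q(n, t) = 393, q^n = 4782969, Hamming bound = 12170, |C| = 20480 > bound (violated).

Step 1: Compute V_q(n, t) = Σ_{j=0}^2 C(n, j) (q−1)^j.
  j = 0: C(14,0)·(2)^0 = 1·1 = 1.
  j = 1: C(14,1)·(2)^1 = 14·2 = 28.
  j = 2: C(14,2)·(2)^2 = 91·4 = 364.
  V_q(n, t) = 1 + 28 + 364 = 393.
Step 2: q^n = 3^14 = 4782969.
Step 3: Hamming bound ⌊q^n / V_q(n,t)⌋ = ⌊4782969/393⌋ = 12170.
Step 4: Compare |C| = 20480 to 12170: violated.
The claimed |C| lies above the Hamming bound, so no 3-ary code of length 14 with d ≥ 5 can have 20480 codewords.


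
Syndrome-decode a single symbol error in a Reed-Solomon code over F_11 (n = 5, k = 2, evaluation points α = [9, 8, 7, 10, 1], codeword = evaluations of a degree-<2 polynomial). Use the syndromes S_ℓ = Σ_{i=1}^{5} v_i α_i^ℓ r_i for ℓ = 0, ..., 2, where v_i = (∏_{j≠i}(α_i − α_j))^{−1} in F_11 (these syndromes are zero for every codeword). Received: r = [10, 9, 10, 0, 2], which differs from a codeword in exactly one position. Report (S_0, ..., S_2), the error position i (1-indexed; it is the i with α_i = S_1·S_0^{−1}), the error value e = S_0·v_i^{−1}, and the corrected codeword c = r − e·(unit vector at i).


S = (3, 10, 4), error at position 3, error magnitude e = 2, c = [10, 9, 8, 0, 2].

Step 1: column multipliers v_i = (∏_{j≠i}(α_i − α_j))^{−1} mod 11.
  i = 1 (α = 9): (9−8)(9−7)(9−10)(9−1) = 1·2·(−1)·8 = −16 ≡ 6, so v_1 = 6^{−1} = 2 (mod 11).
  i = 2 (α = 8): (8−9)(8−7)(8−10)(8−1) = (−1)·1·(−2)·7 = 14 ≡ 3, so v_2 = 3^{−1} = 4 (mod 11).
  i = 3 (α = 7): (7−9)(7−8)(7−10)(7−1) = (−2)·(−1)·(−3)·6 = −36 ≡ 8, so v_3 = 8^{−1} = 7 (mod 11).
  i = 4 (α = 10): (10−9)(10−8)(10−7)(10−1) = 1·2·3·9 = 54 ≡ 10, so v_4 = 10^{−1} = 10 (mod 11).
  i = 5 (α = 1): (1−9)(1−8)(1−7)(1−10) = (−8)·(−7)·(−6)·(−9) = 3024 ≡ 10, so v_5 = 10^{−1} = 10 (mod 11).
  v = [2, 4, 7, 10, 10].
Step 2: syndromes of r = [10, 9, 10, 0, 2] (all sums mod 11).
  S_0 = Σ v_i r_i = 2·10 + 4·9 + 7·10 + 10·0 + 10·2 = 146 ≡ 3.
  S_1 = Σ v_i α_i r_i = 2·9·10 + 4·8·9 + 7·7·10 + 10·10·0 + 10·1·2 = 978 ≡ 10.
  α_i^2 mod 11 = [4, 9, 5, 1, 1].
  S_2 = Σ v_i α_i^2 r_i = 2·4·10 + 4·9·9 + 7·5·10 + 10·1·0 + 10·1·2 = 774 ≡ 4.
  S = (3, 10, 4) ≠ 0, so r is not a codeword (an error is present).
Step 3: locate the error. For a single error e at position i, S_ℓ = v_i·e·α_i^ℓ, so α_err = S_1/S_0.
  S_0^{−1} = 3^{−1} = 4 (mod 11), so α_err = 10·4 = 40 ≡ 7 = α_3. Error position i = 3.
  Consistency check: S_2/S_1 = 4·10 = 40 ≡ 7 = α_err ✓ (single-error assumption holds).
Step 4: error magnitude e = S_0/v_3 = S_0·∏_{j≠3}(α_3 − α_j) = 3·8 = 24 ≡ 2 (mod 11).
Step 5: correct position 3: c_3 = r_3 − e = 10 − 2 ≡ 8 (mod 11). Hence c = [10, 9, 8, 0, 2].
  Check: interpolating c through the α_i gives m(x) = 1 + 1·x (degree < 2) with m(α_i) = c_i for every i, so c is indeed a codeword.


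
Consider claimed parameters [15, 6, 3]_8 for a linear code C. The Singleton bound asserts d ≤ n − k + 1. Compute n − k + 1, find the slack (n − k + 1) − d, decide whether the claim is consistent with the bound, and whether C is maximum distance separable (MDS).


Singleton RHS = n − k + 1 = 10, slack = 7, bound satisfied, not MDS.

Singleton bound: d ≤ n − k + 1.
Here n = 15, k = 6, so n − k + 1 = 10.
Given d = 3, check d ≤ 10: YES.
Slack = (n − k + 1) − d = 7.
The code is NOT MDS (slack = 7 > 0).
Description: the claimed parameters are [15, 6, 3]_8; such a code would be non-MDS.


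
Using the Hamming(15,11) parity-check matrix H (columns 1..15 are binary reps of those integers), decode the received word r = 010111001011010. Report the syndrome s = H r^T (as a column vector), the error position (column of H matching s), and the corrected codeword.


s = (0, 1, 0, 1)^T, error position = 5, corrected codeword c = 010101001011010

Compute s = H r^T mod 2 one row at a time:
  s_1 = 0 + 1 + 0 + 1 + 1 + 0 + 1 + 0 = 4 ≡ 0 (mod 2).
  s_2 = 1 + 1 + 1 + 0 + 1 + 0 + 1 + 0 = 5 ≡ 1 (mod 2).
  s_3 = 1 + 0 + 1 + 0 + 0 + 1 + 1 + 0 = 4 ≡ 0 (mod 2).
  s_4 = 0 + 0 + 1 + 0 + 1 + 1 + 0 + 0 = 3 ≡ 1 (mod 2).
s = (0, 1, 0, 1)^T — this equals column 5 of H (binary 0101), so error is at position 5.
Correct: flip bit 5 of r = 010111001011010 to get c = 010101001011010.


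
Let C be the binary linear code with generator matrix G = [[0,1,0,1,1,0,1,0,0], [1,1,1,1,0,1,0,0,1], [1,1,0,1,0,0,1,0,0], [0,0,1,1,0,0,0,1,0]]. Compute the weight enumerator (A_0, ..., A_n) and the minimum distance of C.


Weight distribution: A_0 = 1, A_2 = 1, A_3 = 1, A_4 = 3, A_5 = 6, A_6 = 3, A_7 = 1. Minimum distance d = 2.

Enumerate all 2^4 = 16 messages m ∈ F_2^4.
For each, compute codeword c = mG in F_2^9, then tally its weight.
  m = 0000 → c = 000000000, weight = 0.
  m = 1000 → c = 010110100, weight = 4.
  m = 0100 → c = 111101001, weight = 6.
  m = 1100 → c = 101011101, weight = 6.
  m = 0010 → c = 110100100, weight = 4.
  m = 1010 → c = 100010000, weight = 2.
  m = 0110 → c = 001001101, weight = 4.
  m = 1110 → c = 011111001, weight = 6.
  m = 0001 → c = 001100010, weight = 3.
  m = 1001 → c = 011010110, weight = 5.
  m = 0101 → c = 110001011, weight = 5.
  m = 1101 → c = 100111111, weight = 7.
  m = 0011 → c = 111000110, weight = 5.
  m = 1011 → c = 101110010, weight = 5.
  m = 0111 → c = 000101111, weight = 5.
  m = 1111 → c = 010011011, weight = 5.
Tally weights:
  weight 0: 1 codewords.
  weight 2: 1 codewords.
  weight 3: 1 codewords.
  weight 4: 3 codewords.
  weight 5: 6 codewords.
  weight 6: 3 codewords.
  weight 7: 1 codewords.
Minimum distance d = smallest w > 0 with A_w > 0 = 2.
Sanity: Σ A_w = 16 = 2^4 = 16 ✓.
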